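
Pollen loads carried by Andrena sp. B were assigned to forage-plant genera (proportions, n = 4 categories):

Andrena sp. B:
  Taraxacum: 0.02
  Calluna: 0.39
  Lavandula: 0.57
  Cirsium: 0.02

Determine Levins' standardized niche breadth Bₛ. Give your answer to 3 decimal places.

Σpᵢ² = 0.02² + 0.39² + 0.57² + 0.02² = 0.0004 + 0.1521 + 0.3249 + 0.0004 = 0.4778
B = 1 / 0.4778 = 2.09293
Bₛ = (B − 1)/(n − 1) = (2.09293 − 1)/(4 − 1) = 1.09293/3 = 0.36431

0.364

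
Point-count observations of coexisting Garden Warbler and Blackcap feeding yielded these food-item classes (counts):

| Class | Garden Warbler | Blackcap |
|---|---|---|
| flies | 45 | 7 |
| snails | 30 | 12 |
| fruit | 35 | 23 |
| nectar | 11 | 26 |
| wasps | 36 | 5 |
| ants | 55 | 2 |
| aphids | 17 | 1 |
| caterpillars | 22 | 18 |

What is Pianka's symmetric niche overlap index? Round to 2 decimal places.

Proportions for Garden Warbler (n=251): 45/251=0.1793, 30/251=0.1195, 35/251=0.1394, 11/251=0.0438, 36/251=0.1434, 55/251=0.2191, 17/251=0.0677, 22/251=0.0876
Proportions for Blackcap (n=94): 7/94=0.0745, 12/94=0.1277, 23/94=0.2447, 26/94=0.2766, 5/94=0.0532, 2/94=0.0213, 1/94=0.0106, 18/94=0.1915
Σ p₁ᵢp₂ᵢ = 0.013358 + 0.015260 + 0.034111 + 0.012115 + 0.007629 + 0.004667 + 0.000718 + 0.016775 = 0.104633
Σp_1ᵢ² = 0.1793² + 0.1195² + 0.1394² + 0.0438² + 0.1434² + 0.2191² + 0.0677² + 0.0876² = 0.032148 + 0.014280 + 0.019432 + 0.001918 + 0.020564 + 0.048005 + 0.004583 + 0.007674 = 0.148604
Σp_2ᵢ² = 0.0745² + 0.1277² + 0.2447² + 0.2766² + 0.0532² + 0.0213² + 0.0106² + 0.1915² = 0.005550 + 0.016307 + 0.059878 + 0.076508 + 0.002830 + 0.000454 + 0.000112 + 0.036672 = 0.198311
O = 0.104633 / √(0.148604 × 0.198311) = 0.104633 / 0.1716677 = 0.6095

0.61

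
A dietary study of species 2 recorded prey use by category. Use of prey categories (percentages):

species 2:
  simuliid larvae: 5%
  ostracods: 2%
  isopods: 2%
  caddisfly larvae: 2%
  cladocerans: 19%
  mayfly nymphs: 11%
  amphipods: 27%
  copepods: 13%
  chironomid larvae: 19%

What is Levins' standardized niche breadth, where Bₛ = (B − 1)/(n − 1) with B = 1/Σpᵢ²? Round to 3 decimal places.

Convert percentages to proportions (divide by 100).
Σpᵢ² = 0.05² + 0.02² + 0.02² + 0.02² + 0.19² + 0.11² + 0.27² + 0.13² + 0.19² = 0.0025 + 0.0004 + 0.0004 + 0.0004 + 0.0361 + 0.0121 + 0.0729 + 0.0169 + 0.0361 = 0.1778
B = 1 / 0.1778 = 5.62430
Bₛ = (B − 1)/(n − 1) = (5.62430 − 1)/(9 − 1) = 4.62430/8 = 0.57804

0.578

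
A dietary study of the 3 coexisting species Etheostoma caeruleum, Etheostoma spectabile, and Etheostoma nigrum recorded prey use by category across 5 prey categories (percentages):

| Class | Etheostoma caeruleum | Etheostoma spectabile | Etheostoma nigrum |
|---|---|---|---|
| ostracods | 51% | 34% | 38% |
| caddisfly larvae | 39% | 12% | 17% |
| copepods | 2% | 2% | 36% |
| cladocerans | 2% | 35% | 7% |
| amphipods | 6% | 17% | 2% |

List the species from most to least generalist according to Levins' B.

Convert percentages to proportions (divide by 100).
Σp_caerᵢ² = 0.51² + 0.39² + 0.02² + 0.02² + 0.06² = 0.2601 + 0.1521 + 0.0004 + 0.0004 + 0.0036 = 0.4166
B_caer = 1 / 0.4166 = 2.4004
Σp_specᵢ² = 0.34² + 0.12² + 0.02² + 0.35² + 0.17² = 0.1156 + 0.0144 + 0.0004 + 0.1225 + 0.0289 = 0.2818
B_spec = 1 / 0.2818 = 3.5486
Σp_nigrᵢ² = 0.38² + 0.17² + 0.36² + 0.07² + 0.02² = 0.1444 + 0.0289 + 0.1296 + 0.0049 + 0.0004 = 0.3082
B_nigr = 1 / 0.3082 = 3.2446
Ranking by B (broadest → narrowest): Etheostoma spectabile (3.55) > Etheostoma nigrum (3.24) > Etheostoma caeruleum (2.40)

Etheostoma spectabile > Etheostoma nigrum > Etheostoma caeruleum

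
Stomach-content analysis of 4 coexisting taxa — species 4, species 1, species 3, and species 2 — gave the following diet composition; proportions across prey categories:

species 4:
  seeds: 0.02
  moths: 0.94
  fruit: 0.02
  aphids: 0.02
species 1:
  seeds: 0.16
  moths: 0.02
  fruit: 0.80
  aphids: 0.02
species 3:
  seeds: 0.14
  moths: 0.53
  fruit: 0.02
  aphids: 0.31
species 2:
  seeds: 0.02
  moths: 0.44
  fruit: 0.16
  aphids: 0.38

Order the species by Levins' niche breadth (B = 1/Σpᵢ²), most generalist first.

Σp_4ᵢ² = 0.02² + 0.94² + 0.02² + 0.02² = 0.0004 + 0.8836 + 0.0004 + 0.0004 = 0.8848
B_4 = 1 / 0.8848 = 1.1302
Σp_1ᵢ² = 0.16² + 0.02² + 0.80² + 0.02² = 0.0256 + 0.0004 + 0.6400 + 0.0004 = 0.6664
B_1 = 1 / 0.6664 = 1.5006
Σp_3ᵢ² = 0.14² + 0.53² + 0.02² + 0.31² = 0.0196 + 0.2809 + 0.0004 + 0.0961 = 0.3970
B_3 = 1 / 0.3970 = 2.5189
Σp_2ᵢ² = 0.02² + 0.44² + 0.16² + 0.38² = 0.0004 + 0.1936 + 0.0256 + 0.1444 = 0.3640
B_2 = 1 / 0.3640 = 2.7473
Ranking by B (broadest → narrowest): species 2 (2.75) > species 3 (2.52) > species 1 (1.50) > species 4 (1.13)

species 2 > species 3 > species 1 > species 4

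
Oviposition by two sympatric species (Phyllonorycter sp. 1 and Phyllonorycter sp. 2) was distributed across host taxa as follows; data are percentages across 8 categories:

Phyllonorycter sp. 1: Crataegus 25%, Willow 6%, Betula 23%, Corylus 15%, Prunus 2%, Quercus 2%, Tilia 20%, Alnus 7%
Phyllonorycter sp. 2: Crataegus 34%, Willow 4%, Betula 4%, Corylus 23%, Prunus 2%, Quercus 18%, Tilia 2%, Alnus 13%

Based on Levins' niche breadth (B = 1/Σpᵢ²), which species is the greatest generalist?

Phyllonorycter sp. 1

Convert percentages to proportions (divide by 100).
Σp_1ᵢ² = 0.25² + 0.06² + 0.23² + 0.15² + 0.02² + 0.02² + 0.20² + 0.07² = 0.0625 + 0.0036 + 0.0529 + 0.0225 + 0.0004 + 0.0004 + 0.0400 + 0.0049 = 0.1872
B_1 = 1 / 0.1872 = 5.3419
Σp_2ᵢ² = 0.34² + 0.04² + 0.04² + 0.23² + 0.02² + 0.18² + 0.02² + 0.13² = 0.1156 + 0.0016 + 0.0016 + 0.0529 + 0.0004 + 0.0324 + 0.0004 + 0.0169 = 0.2218
B_2 = 1 / 0.2218 = 4.5086
Highest B → broadest niche (most generalist): Phyllonorycter sp. 1 (B = 5.34).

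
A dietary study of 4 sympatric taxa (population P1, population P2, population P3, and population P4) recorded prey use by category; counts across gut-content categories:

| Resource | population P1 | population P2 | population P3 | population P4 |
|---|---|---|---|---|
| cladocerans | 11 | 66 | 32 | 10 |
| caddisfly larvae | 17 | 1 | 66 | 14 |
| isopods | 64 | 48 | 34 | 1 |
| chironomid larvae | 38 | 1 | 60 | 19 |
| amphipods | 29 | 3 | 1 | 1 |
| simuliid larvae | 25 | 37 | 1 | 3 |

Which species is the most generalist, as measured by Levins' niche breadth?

Proportions for population P1 (n=184): 11/184=0.0598, 17/184=0.0924, 64/184=0.3478, 38/184=0.2065, 29/184=0.1576, 25/184=0.1359
Proportions for population P2 (n=156): 66/156=0.4231, 1/156=0.0064, 48/156=0.3077, 1/156=0.0064, 3/156=0.0192, 37/156=0.2372
Proportions for population P3 (n=194): 32/194=0.1649, 66/194=0.3402, 34/194=0.1753, 60/194=0.3093, 1/194=0.0052, 1/194=0.0052
Proportions for population P4 (n=48): 10/48=0.2083, 14/48=0.2917, 1/48=0.0208, 19/48=0.3958, 1/48=0.0208, 3/48=0.0625
Σp_P1ᵢ² = 0.0598² + 0.0924² + 0.3478² + 0.2065² + 0.1576² + 0.1359² = 0.003576 + 0.008538 + 0.120965 + 0.042642 + 0.024838 + 0.018469 = 0.219028
B_P1 = 1 / 0.219028 = 4.5656
Σp_P2ᵢ² = 0.4231² + 0.0064² + 0.3077² + 0.0064² + 0.0192² + 0.2372² = 0.179014 + 0.000041 + 0.094679 + 0.000041 + 0.000369 + 0.056264 = 0.330408
B_P2 = 1 / 0.330408 = 3.0266
Σp_P3ᵢ² = 0.1649² + 0.3402² + 0.1753² + 0.3093² + 0.0052² + 0.0052² = 0.027192 + 0.115736 + 0.030730 + 0.095666 + 0.000027 + 0.000027 = 0.269378
B_P3 = 1 / 0.269378 = 3.7123
Σp_P4ᵢ² = 0.2083² + 0.2917² + 0.0208² + 0.3958² + 0.0208² + 0.0625² = 0.043389 + 0.085089 + 0.000433 + 0.156658 + 0.000433 + 0.003906 = 0.289908
B_P4 = 1 / 0.289908 = 3.4494
Highest B → broadest niche (most generalist): population P1 (B = 4.57).

population P1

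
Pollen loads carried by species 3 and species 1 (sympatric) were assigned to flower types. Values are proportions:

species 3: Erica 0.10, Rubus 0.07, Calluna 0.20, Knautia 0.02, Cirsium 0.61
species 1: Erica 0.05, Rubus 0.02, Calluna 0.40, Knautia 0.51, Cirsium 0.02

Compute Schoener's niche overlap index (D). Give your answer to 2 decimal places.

0.31

Σ|p₁ᵢ − p₂ᵢ| = 0.05 + 0.05 + 0.20 + 0.49 + 0.59 = 1.38
D = 1 − ½ × 1.38 = 1 − 0.690 = 0.3100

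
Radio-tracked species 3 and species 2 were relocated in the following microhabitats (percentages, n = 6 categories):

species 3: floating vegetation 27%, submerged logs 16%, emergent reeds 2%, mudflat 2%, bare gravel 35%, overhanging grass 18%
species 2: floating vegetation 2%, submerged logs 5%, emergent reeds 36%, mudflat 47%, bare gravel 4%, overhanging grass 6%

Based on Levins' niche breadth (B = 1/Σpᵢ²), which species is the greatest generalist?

Convert percentages to proportions (divide by 100).
Σp_3ᵢ² = 0.27² + 0.16² + 0.02² + 0.02² + 0.35² + 0.18² = 0.0729 + 0.0256 + 0.0004 + 0.0004 + 0.1225 + 0.0324 = 0.2542
B_3 = 1 / 0.2542 = 3.9339
Σp_2ᵢ² = 0.02² + 0.05² + 0.36² + 0.47² + 0.04² + 0.06² = 0.0004 + 0.0025 + 0.1296 + 0.2209 + 0.0016 + 0.0036 = 0.3586
B_2 = 1 / 0.3586 = 2.7886
Highest B → broadest niche (most generalist): species 3 (B = 3.93).

species 3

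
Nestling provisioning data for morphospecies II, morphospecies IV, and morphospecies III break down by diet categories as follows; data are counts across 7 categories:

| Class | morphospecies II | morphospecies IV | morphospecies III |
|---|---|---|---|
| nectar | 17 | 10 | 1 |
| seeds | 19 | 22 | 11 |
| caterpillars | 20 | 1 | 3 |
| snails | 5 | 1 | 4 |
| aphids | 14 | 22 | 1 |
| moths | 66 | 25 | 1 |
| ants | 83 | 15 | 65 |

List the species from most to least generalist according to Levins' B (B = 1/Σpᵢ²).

Proportions for morphospecies II (n=224): 17/224=0.0759, 19/224=0.0848, 20/224=0.0893, 5/224=0.0223, 14/224=0.0625, 66/224=0.2946, 83/224=0.3705
Proportions for morphospecies IV (n=96): 10/96=0.1042, 22/96=0.2292, 1/96=0.0104, 1/96=0.0104, 22/96=0.2292, 25/96=0.2604, 15/96=0.1563
Proportions for morphospecies III (n=86): 1/86=0.0116, 11/86=0.1279, 3/86=0.0349, 4/86=0.0465, 1/86=0.0116, 1/86=0.0116, 65/86=0.7558
Σp_IIᵢ² = 0.0759² + 0.0848² + 0.0893² + 0.0223² + 0.0625² + 0.2946² + 0.3705² = 0.005761 + 0.007191 + 0.007974 + 0.000497 + 0.003906 + 0.086789 + 0.137270 = 0.249388
B_II = 1 / 0.249388 = 4.0098
Σp_IVᵢ² = 0.1042² + 0.2292² + 0.0104² + 0.0104² + 0.2292² + 0.2604² + 0.1563² = 0.010858 + 0.052533 + 0.000108 + 0.000108 + 0.052533 + 0.067808 + 0.024430 = 0.208378
B_IV = 1 / 0.208378 = 4.7990
Σp_IIIᵢ² = 0.0116² + 0.1279² + 0.0349² + 0.0465² + 0.0116² + 0.0116² + 0.7558² = 0.000135 + 0.016358 + 0.001218 + 0.002162 + 0.000135 + 0.000135 + 0.571234 = 0.591377
B_III = 1 / 0.591377 = 1.6910
Ranking by B (broadest → narrowest): morphospecies IV (4.80) > morphospecies II (4.01) > morphospecies III (1.69)

morphospecies IV > morphospecies II > morphospecies III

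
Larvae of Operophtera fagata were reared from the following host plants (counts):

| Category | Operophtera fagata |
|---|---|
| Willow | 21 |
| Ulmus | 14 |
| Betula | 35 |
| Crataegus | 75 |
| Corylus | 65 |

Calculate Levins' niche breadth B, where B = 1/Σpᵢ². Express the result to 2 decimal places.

Proportions for Operophtera fagata (n=210): 21/210=0.1000, 14/210=0.0667, 35/210=0.1667, 75/210=0.3571, 65/210=0.3095
Σpᵢ² = 0.1000² + 0.0667² + 0.1667² + 0.3571² + 0.3095² = 0.010000 + 0.004449 + 0.027789 + 0.127520 + 0.095790 = 0.265548
B = 1 / 0.265548 = 3.7658

3.77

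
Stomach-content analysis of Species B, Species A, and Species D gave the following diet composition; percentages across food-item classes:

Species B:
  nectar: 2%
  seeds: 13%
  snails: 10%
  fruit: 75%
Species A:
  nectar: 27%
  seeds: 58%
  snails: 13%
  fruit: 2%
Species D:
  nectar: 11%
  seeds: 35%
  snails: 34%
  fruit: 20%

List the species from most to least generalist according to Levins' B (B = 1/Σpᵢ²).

Convert percentages to proportions (divide by 100).
Σp_Bᵢ² = 0.02² + 0.13² + 0.10² + 0.75² = 0.0004 + 0.0169 + 0.0100 + 0.5625 = 0.5898
B_B = 1 / 0.5898 = 1.6955
Σp_Aᵢ² = 0.27² + 0.58² + 0.13² + 0.02² = 0.0729 + 0.3364 + 0.0169 + 0.0004 = 0.4266
B_A = 1 / 0.4266 = 2.3441
Σp_Dᵢ² = 0.11² + 0.35² + 0.34² + 0.20² = 0.0121 + 0.1225 + 0.1156 + 0.0400 = 0.2902
B_D = 1 / 0.2902 = 3.4459
Ranking by B (broadest → narrowest): Species D (3.45) > Species A (2.34) > Species B (1.70)

Species D > Species A > Species B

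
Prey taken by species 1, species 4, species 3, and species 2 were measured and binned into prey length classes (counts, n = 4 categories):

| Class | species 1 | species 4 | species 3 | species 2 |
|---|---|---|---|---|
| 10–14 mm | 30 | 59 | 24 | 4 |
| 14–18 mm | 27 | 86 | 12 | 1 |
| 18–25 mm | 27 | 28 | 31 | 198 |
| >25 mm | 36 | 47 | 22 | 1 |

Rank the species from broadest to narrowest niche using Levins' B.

species 1 > species 3 > species 4 > species 2

Proportions for species 1 (n=120): 30/120=0.2500, 27/120=0.2250, 27/120=0.2250, 36/120=0.3000
Proportions for species 4 (n=220): 59/220=0.2682, 86/220=0.3909, 28/220=0.1273, 47/220=0.2136
Proportions for species 3 (n=89): 24/89=0.2697, 12/89=0.1348, 31/89=0.3483, 22/89=0.2472
Proportions for species 2 (n=204): 4/204=0.0196, 1/204=0.0049, 198/204=0.9706, 1/204=0.0049
Σp_1ᵢ² = 0.2500² + 0.2250² + 0.2250² + 0.3000² = 0.062500 + 0.050625 + 0.050625 + 0.090000 = 0.253750
B_1 = 1 / 0.253750 = 3.9409
Σp_4ᵢ² = 0.2682² + 0.3909² + 0.1273² + 0.2136² = 0.071931 + 0.152803 + 0.016205 + 0.045625 = 0.286564
B_4 = 1 / 0.286564 = 3.4896
Σp_3ᵢ² = 0.2697² + 0.1348² + 0.3483² + 0.2472² = 0.072738 + 0.018171 + 0.121313 + 0.061108 = 0.273330
B_3 = 1 / 0.273330 = 3.6586
Σp_2ᵢ² = 0.0196² + 0.0049² + 0.9706² + 0.0049² = 0.000384 + 0.000024 + 0.942064 + 0.000024 = 0.942496
B_2 = 1 / 0.942496 = 1.0610
Ranking by B (broadest → narrowest): species 1 (3.94) > species 3 (3.66) > species 4 (3.49) > species 2 (1.06)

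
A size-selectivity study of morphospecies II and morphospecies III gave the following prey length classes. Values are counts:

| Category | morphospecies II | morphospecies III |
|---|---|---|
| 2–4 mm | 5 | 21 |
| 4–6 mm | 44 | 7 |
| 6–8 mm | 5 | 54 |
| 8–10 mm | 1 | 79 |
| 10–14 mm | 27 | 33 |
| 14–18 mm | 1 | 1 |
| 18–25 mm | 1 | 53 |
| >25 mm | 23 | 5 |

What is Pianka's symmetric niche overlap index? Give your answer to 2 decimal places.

Proportions for morphospecies II (n=107): 5/107=0.0467, 44/107=0.4112, 5/107=0.0467, 1/107=0.0093, 27/107=0.2523, 1/107=0.0093, 1/107=0.0093, 23/107=0.2150
Proportions for morphospecies III (n=253): 21/253=0.0830, 7/253=0.0277, 54/253=0.2134, 79/253=0.3123, 33/253=0.1304, 1/253=0.0040, 53/253=0.2095, 5/253=0.0198
Σ p₁ᵢp₂ᵢ = 0.003876 + 0.011390 + 0.009966 + 0.002904 + 0.032900 + 0.000037 + 0.001948 + 0.004257 = 0.067278
Σp_1ᵢ² = 0.0467² + 0.4112² + 0.0467² + 0.0093² + 0.2523² + 0.0093² + 0.0093² + 0.2150² = 0.002181 + 0.169085 + 0.002181 + 0.000086 + 0.063655 + 0.000086 + 0.000086 + 0.046225 = 0.283585
Σp_2ᵢ² = 0.0830² + 0.0277² + 0.2134² + 0.3123² + 0.1304² + 0.0040² + 0.2095² + 0.0198² = 0.006889 + 0.000767 + 0.045540 + 0.097531 + 0.017004 + 0.000016 + 0.043890 + 0.000392 = 0.212029
O = 0.067278 / √(0.283585 × 0.212029) = 0.067278 / 0.2452106 = 0.2744

0.27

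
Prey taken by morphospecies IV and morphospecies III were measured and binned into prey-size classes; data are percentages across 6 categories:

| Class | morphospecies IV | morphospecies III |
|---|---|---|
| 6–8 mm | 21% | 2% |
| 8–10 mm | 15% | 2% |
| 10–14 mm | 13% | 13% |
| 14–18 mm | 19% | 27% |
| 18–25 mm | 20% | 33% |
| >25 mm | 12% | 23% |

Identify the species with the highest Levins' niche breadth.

morphospecies IV

Convert percentages to proportions (divide by 100).
Σp_IVᵢ² = 0.21² + 0.15² + 0.13² + 0.19² + 0.20² + 0.12² = 0.0441 + 0.0225 + 0.0169 + 0.0361 + 0.0400 + 0.0144 = 0.1740
B_IV = 1 / 0.1740 = 5.7471
Σp_IIIᵢ² = 0.02² + 0.02² + 0.13² + 0.27² + 0.33² + 0.23² = 0.0004 + 0.0004 + 0.0169 + 0.0729 + 0.1089 + 0.0529 = 0.2524
B_III = 1 / 0.2524 = 3.9620
Highest B → broadest niche (most generalist): morphospecies IV (B = 5.75).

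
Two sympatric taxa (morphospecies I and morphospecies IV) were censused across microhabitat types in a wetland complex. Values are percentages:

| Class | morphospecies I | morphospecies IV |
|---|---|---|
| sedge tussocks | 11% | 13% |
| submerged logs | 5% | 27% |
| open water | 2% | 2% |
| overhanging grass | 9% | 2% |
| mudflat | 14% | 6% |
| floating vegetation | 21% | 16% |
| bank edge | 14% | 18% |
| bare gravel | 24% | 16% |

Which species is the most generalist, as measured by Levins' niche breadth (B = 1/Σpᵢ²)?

Convert percentages to proportions (divide by 100).
Σp_Iᵢ² = 0.11² + 0.05² + 0.02² + 0.09² + 0.14² + 0.21² + 0.14² + 0.24² = 0.0121 + 0.0025 + 0.0004 + 0.0081 + 0.0196 + 0.0441 + 0.0196 + 0.0576 = 0.1640
B_I = 1 / 0.1640 = 6.0976
Σp_IVᵢ² = 0.13² + 0.27² + 0.02² + 0.02² + 0.06² + 0.16² + 0.18² + 0.16² = 0.0169 + 0.0729 + 0.0004 + 0.0004 + 0.0036 + 0.0256 + 0.0324 + 0.0256 = 0.1778
B_IV = 1 / 0.1778 = 5.6243
Highest B → broadest niche (most generalist): morphospecies I (B = 6.10).

morphospecies I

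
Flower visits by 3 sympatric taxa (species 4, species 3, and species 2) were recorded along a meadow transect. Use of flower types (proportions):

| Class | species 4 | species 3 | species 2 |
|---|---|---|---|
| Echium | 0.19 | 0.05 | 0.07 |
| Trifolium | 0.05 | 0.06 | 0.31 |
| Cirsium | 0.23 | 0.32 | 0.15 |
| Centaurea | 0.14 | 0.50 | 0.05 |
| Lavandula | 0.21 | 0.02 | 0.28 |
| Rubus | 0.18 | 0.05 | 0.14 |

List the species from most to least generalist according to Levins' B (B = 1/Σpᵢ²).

Σp_4ᵢ² = 0.19² + 0.05² + 0.23² + 0.14² + 0.21² + 0.18² = 0.0361 + 0.0025 + 0.0529 + 0.0196 + 0.0441 + 0.0324 = 0.1876
B_4 = 1 / 0.1876 = 5.3305
Σp_3ᵢ² = 0.05² + 0.06² + 0.32² + 0.50² + 0.02² + 0.05² = 0.0025 + 0.0036 + 0.1024 + 0.2500 + 0.0004 + 0.0025 = 0.3614
B_3 = 1 / 0.3614 = 2.7670
Σp_2ᵢ² = 0.07² + 0.31² + 0.15² + 0.05² + 0.28² + 0.14² = 0.0049 + 0.0961 + 0.0225 + 0.0025 + 0.0784 + 0.0196 = 0.2240
B_2 = 1 / 0.2240 = 4.4643
Ranking by B (broadest → narrowest): species 4 (5.33) > species 2 (4.46) > species 3 (2.77)

species 4 > species 2 > species 3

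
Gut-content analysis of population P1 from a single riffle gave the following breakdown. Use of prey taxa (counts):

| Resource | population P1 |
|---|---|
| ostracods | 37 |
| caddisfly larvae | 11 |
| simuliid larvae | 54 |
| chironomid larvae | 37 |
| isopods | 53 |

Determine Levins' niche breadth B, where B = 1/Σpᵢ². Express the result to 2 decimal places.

4.29

Proportions for population P1 (n=192): 37/192=0.1927, 11/192=0.0573, 54/192=0.2813, 37/192=0.1927, 53/192=0.2760
Σpᵢ² = 0.1927² + 0.0573² + 0.2813² + 0.1927² + 0.2760² = 0.037133 + 0.003283 + 0.079130 + 0.037133 + 0.076176 = 0.232855
B = 1 / 0.232855 = 4.2945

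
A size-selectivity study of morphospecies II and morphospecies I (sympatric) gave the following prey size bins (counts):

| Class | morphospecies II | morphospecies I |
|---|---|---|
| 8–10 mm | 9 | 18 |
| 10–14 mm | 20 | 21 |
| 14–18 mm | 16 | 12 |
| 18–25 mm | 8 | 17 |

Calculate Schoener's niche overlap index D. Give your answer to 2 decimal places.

0.81

Proportions for morphospecies II (n=53): 9/53=0.1698, 20/53=0.3774, 16/53=0.3019, 8/53=0.1509
Proportions for morphospecies I (n=68): 18/68=0.2647, 21/68=0.3088, 12/68=0.1765, 17/68=0.2500
Σ|p₁ᵢ − p₂ᵢ| = 0.0949 + 0.0686 + 0.1254 + 0.0991 = 0.3880
D = 1 − ½ × 0.3880 = 1 − 0.19400 = 0.80600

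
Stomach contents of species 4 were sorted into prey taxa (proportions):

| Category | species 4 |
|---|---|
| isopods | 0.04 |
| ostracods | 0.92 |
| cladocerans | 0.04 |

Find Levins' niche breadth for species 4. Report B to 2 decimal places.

1.18

Σpᵢ² = 0.04² + 0.92² + 0.04² = 0.0016 + 0.8464 + 0.0016 = 0.8496
B = 1 / 0.8496 = 1.1770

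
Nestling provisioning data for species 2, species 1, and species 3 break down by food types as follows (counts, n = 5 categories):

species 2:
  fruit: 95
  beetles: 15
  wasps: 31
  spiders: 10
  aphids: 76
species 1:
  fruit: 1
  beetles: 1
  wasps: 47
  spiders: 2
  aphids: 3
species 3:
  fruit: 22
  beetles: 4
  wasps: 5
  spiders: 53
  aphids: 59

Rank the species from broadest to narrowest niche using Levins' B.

Proportions for species 2 (n=227): 95/227=0.4185, 15/227=0.0661, 31/227=0.1366, 10/227=0.0441, 76/227=0.3348
Proportions for species 1 (n=54): 1/54=0.0185, 1/54=0.0185, 47/54=0.8704, 2/54=0.0370, 3/54=0.0556
Proportions for species 3 (n=143): 22/143=0.1538, 4/143=0.0280, 5/143=0.0350, 53/143=0.3706, 59/143=0.4126
Σp_2ᵢ² = 0.4185² + 0.0661² + 0.1366² + 0.0441² + 0.3348² = 0.175142 + 0.004369 + 0.018660 + 0.001945 + 0.112091 = 0.312207
B_2 = 1 / 0.312207 = 3.2030
Σp_1ᵢ² = 0.0185² + 0.0185² + 0.8704² + 0.0370² + 0.0556² = 0.000342 + 0.000342 + 0.757596 + 0.001369 + 0.003091 = 0.762740
B_1 = 1 / 0.762740 = 1.3111
Σp_3ᵢ² = 0.1538² + 0.0280² + 0.0350² + 0.3706² + 0.4126² = 0.023654 + 0.000784 + 0.001225 + 0.137344 + 0.170239 = 0.333246
B_3 = 1 / 0.333246 = 3.0008
Ranking by B (broadest → narrowest): species 2 (3.20) > species 3 (3.00) > species 1 (1.31)

species 2 > species 3 > species 1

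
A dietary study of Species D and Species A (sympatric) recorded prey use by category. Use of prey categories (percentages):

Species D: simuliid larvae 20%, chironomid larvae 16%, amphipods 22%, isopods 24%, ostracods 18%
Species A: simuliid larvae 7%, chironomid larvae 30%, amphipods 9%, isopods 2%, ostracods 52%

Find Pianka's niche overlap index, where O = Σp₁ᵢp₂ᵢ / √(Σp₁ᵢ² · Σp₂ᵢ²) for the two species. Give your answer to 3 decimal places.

Convert percentages to proportions (divide by 100).
Σ p₁ᵢp₂ᵢ = 0.0140 + 0.0480 + 0.0198 + 0.0048 + 0.0936 = 0.1802
Σp_1ᵢ² = 0.20² + 0.16² + 0.22² + 0.24² + 0.18² = 0.0400 + 0.0256 + 0.0484 + 0.0576 + 0.0324 = 0.2040
Σp_2ᵢ² = 0.07² + 0.30² + 0.09² + 0.02² + 0.52² = 0.0049 + 0.0900 + 0.0081 + 0.0004 + 0.2704 = 0.3738
O = 0.1802 / √(0.2040 × 0.3738) = 0.1802 / 0.276143 = 0.65256

0.653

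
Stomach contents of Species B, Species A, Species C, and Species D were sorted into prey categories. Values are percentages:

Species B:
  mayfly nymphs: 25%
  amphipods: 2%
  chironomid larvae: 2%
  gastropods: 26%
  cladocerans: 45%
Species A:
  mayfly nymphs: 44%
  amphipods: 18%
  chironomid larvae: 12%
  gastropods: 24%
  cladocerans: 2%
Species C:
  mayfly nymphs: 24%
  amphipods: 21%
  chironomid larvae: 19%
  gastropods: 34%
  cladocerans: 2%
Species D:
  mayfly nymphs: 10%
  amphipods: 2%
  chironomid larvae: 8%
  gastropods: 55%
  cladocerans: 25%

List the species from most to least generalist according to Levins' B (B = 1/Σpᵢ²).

Convert percentages to proportions (divide by 100).
Σp_Bᵢ² = 0.25² + 0.02² + 0.02² + 0.26² + 0.45² = 0.0625 + 0.0004 + 0.0004 + 0.0676 + 0.2025 = 0.3334
B_B = 1 / 0.3334 = 2.9994
Σp_Aᵢ² = 0.44² + 0.18² + 0.12² + 0.24² + 0.02² = 0.1936 + 0.0324 + 0.0144 + 0.0576 + 0.0004 = 0.2984
B_A = 1 / 0.2984 = 3.3512
Σp_Cᵢ² = 0.24² + 0.21² + 0.19² + 0.34² + 0.02² = 0.0576 + 0.0441 + 0.0361 + 0.1156 + 0.0004 = 0.2538
B_C = 1 / 0.2538 = 3.9401
Σp_Dᵢ² = 0.10² + 0.02² + 0.08² + 0.55² + 0.25² = 0.0100 + 0.0004 + 0.0064 + 0.3025 + 0.0625 = 0.3818
B_D = 1 / 0.3818 = 2.6192
Ranking by B (broadest → narrowest): Species C (3.94) > Species A (3.35) > Species B (3.00) > Species D (2.62)

Species C > Species A > Species B > Species D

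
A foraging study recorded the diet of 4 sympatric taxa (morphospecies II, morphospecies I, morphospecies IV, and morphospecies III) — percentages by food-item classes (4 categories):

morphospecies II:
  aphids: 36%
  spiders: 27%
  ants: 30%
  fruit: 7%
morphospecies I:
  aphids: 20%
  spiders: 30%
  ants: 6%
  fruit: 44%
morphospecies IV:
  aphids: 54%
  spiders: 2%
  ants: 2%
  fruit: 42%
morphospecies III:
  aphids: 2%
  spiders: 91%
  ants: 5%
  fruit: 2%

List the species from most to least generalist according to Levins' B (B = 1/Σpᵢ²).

morphospecies II > morphospecies I > morphospecies IV > morphospecies III

Convert percentages to proportions (divide by 100).
Σp_IIᵢ² = 0.36² + 0.27² + 0.30² + 0.07² = 0.1296 + 0.0729 + 0.0900 + 0.0049 = 0.2974
B_II = 1 / 0.2974 = 3.3625
Σp_Iᵢ² = 0.20² + 0.30² + 0.06² + 0.44² = 0.0400 + 0.0900 + 0.0036 + 0.1936 = 0.3272
B_I = 1 / 0.3272 = 3.0562
Σp_IVᵢ² = 0.54² + 0.02² + 0.02² + 0.42² = 0.2916 + 0.0004 + 0.0004 + 0.1764 = 0.4688
B_IV = 1 / 0.4688 = 2.1331
Σp_IIIᵢ² = 0.02² + 0.91² + 0.05² + 0.02² = 0.0004 + 0.8281 + 0.0025 + 0.0004 = 0.8314
B_III = 1 / 0.8314 = 1.2028
Ranking by B (broadest → narrowest): morphospecies II (3.36) > morphospecies I (3.06) > morphospecies IV (2.13) > morphospecies III (1.20)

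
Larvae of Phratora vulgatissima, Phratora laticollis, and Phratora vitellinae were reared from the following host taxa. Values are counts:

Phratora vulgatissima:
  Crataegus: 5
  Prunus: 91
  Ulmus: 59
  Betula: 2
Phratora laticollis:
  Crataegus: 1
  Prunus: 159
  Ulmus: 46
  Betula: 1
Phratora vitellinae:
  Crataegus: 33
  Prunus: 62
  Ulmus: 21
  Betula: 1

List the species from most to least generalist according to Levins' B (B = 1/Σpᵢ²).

Phratora vitellinae > Phratora vulgatissima > Phratora laticollis

Proportions for Phratora vulgatissima (n=157): 5/157=0.0318, 91/157=0.5796, 59/157=0.3758, 2/157=0.0127
Proportions for Phratora laticollis (n=207): 1/207=0.0048, 159/207=0.7681, 46/207=0.2222, 1/207=0.0048
Proportions for Phratora vitellinae (n=117): 33/117=0.2821, 62/117=0.5299, 21/117=0.1795, 1/117=0.0085
Σp_vulgᵢ² = 0.0318² + 0.5796² + 0.3758² + 0.0127² = 0.001011 + 0.335936 + 0.141226 + 0.000161 = 0.478334
B_vulg = 1 / 0.478334 = 2.0906
Σp_latiᵢ² = 0.0048² + 0.7681² + 0.2222² + 0.0048² = 0.000023 + 0.589978 + 0.049373 + 0.000023 = 0.639397
B_lati = 1 / 0.639397 = 1.5640
Σp_viteᵢ² = 0.2821² + 0.5299² + 0.1795² + 0.0085² = 0.079580 + 0.280794 + 0.032220 + 0.000072 = 0.392666
B_vite = 1 / 0.392666 = 2.5467
Ranking by B (broadest → narrowest): Phratora vitellinae (2.55) > Phratora vulgatissima (2.09) > Phratora laticollis (1.56)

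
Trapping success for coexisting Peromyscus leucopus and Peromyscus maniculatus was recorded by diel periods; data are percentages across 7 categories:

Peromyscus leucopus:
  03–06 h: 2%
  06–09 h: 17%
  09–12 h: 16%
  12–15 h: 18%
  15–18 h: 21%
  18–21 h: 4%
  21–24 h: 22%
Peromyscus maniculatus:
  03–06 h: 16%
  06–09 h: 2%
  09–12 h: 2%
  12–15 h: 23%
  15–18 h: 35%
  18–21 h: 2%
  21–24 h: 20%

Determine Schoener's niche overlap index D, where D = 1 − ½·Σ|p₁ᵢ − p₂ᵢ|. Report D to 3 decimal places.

Convert percentages to proportions (divide by 100).
Σ|p₁ᵢ − p₂ᵢ| = 0.14 + 0.15 + 0.14 + 0.05 + 0.14 + 0.02 + 0.02 = 0.66
D = 1 − ½ × 0.66 = 1 − 0.330 = 0.67000

0.670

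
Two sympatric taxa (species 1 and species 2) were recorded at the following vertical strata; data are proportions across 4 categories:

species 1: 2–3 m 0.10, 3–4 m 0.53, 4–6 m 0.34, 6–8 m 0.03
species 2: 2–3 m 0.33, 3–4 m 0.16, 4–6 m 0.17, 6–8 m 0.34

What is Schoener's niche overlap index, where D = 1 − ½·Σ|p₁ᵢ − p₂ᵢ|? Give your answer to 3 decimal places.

0.460

Σ|p₁ᵢ − p₂ᵢ| = 0.23 + 0.37 + 0.17 + 0.31 = 1.08
D = 1 − ½ × 1.08 = 1 − 0.540 = 0.46000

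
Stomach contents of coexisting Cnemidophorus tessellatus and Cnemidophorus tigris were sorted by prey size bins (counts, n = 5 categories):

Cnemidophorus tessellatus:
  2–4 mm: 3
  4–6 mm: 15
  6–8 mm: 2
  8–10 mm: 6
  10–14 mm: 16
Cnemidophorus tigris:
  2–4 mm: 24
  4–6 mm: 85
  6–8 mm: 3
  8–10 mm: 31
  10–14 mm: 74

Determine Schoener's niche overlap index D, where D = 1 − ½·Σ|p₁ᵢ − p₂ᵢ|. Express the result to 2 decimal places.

Proportions for Cnemidophorus tessellatus (n=42): 3/42=0.0714, 15/42=0.3571, 2/42=0.0476, 6/42=0.1429, 16/42=0.3810
Proportions for Cnemidophorus tigris (n=217): 24/217=0.1106, 85/217=0.3917, 3/217=0.0138, 31/217=0.1429, 74/217=0.3410
Σ|p₁ᵢ − p₂ᵢ| = 0.0392 + 0.0346 + 0.0338 + 0.0000 + 0.0400 = 0.1476
D = 1 − ½ × 0.1476 = 1 − 0.07380 = 0.92620

0.93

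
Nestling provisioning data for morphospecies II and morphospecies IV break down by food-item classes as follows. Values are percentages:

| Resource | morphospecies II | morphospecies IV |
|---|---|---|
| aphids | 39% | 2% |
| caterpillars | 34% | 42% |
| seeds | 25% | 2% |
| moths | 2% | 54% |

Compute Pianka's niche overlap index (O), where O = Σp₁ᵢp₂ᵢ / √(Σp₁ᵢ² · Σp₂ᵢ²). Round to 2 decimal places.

Convert percentages to proportions (divide by 100).
Σ p₁ᵢp₂ᵢ = 0.0078 + 0.1428 + 0.0050 + 0.0108 = 0.1664
Σp_1ᵢ² = 0.39² + 0.34² + 0.25² + 0.02² = 0.1521 + 0.1156 + 0.0625 + 0.0004 = 0.3306
Σp_2ᵢ² = 0.02² + 0.42² + 0.02² + 0.54² = 0.0004 + 0.1764 + 0.0004 + 0.2916 = 0.4688
O = 0.1664 / √(0.3306 × 0.4688) = 0.1664 / 0.39368 = 0.4227

0.42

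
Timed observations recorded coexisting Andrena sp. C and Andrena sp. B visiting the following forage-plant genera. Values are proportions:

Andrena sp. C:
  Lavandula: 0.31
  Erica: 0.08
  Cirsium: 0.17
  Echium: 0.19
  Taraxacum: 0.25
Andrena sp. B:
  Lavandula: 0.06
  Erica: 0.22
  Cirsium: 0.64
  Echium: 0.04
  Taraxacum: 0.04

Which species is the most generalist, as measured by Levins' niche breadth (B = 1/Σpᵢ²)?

Andrena sp. C

Σp_Cᵢ² = 0.31² + 0.08² + 0.17² + 0.19² + 0.25² = 0.0961 + 0.0064 + 0.0289 + 0.0361 + 0.0625 = 0.2300
B_C = 1 / 0.2300 = 4.3478
Σp_Bᵢ² = 0.06² + 0.22² + 0.64² + 0.04² + 0.04² = 0.0036 + 0.0484 + 0.4096 + 0.0016 + 0.0016 = 0.4648
B_B = 1 / 0.4648 = 2.1515
Highest B → broadest niche (most generalist): Andrena sp. C (B = 4.35).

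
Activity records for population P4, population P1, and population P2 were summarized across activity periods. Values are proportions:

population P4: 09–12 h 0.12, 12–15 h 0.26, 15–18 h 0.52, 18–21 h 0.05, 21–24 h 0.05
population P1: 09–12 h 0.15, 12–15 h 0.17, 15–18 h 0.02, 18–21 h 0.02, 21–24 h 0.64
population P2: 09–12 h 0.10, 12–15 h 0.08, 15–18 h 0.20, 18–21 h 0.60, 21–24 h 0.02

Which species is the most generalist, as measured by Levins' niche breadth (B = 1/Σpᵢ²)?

Σp_P4ᵢ² = 0.12² + 0.26² + 0.52² + 0.05² + 0.05² = 0.0144 + 0.0676 + 0.2704 + 0.0025 + 0.0025 = 0.3574
B_P4 = 1 / 0.3574 = 2.7980
Σp_P1ᵢ² = 0.15² + 0.17² + 0.02² + 0.02² + 0.64² = 0.0225 + 0.0289 + 0.0004 + 0.0004 + 0.4096 = 0.4618
B_P1 = 1 / 0.4618 = 2.1654
Σp_P2ᵢ² = 0.10² + 0.08² + 0.20² + 0.60² + 0.02² = 0.0100 + 0.0064 + 0.0400 + 0.3600 + 0.0004 = 0.4168
B_P2 = 1 / 0.4168 = 2.3992
Highest B → broadest niche (most generalist): population P4 (B = 2.80).

population P4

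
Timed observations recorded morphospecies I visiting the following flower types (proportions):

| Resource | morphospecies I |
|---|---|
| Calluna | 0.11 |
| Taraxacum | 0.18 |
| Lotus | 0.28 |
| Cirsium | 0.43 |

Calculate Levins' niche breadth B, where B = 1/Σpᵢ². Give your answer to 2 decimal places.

Σpᵢ² = 0.11² + 0.18² + 0.28² + 0.43² = 0.0121 + 0.0324 + 0.0784 + 0.1849 = 0.3078
B = 1 / 0.3078 = 3.2489

3.25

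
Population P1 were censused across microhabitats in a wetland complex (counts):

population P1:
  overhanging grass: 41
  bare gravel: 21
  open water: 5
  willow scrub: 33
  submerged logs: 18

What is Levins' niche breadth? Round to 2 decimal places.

Proportions for population P1 (n=118): 41/118=0.3475, 21/118=0.1780, 5/118=0.0424, 33/118=0.2797, 18/118=0.1525
Σpᵢ² = 0.3475² + 0.1780² + 0.0424² + 0.2797² + 0.1525² = 0.120756 + 0.031684 + 0.001798 + 0.078232 + 0.023256 = 0.255726
B = 1 / 0.255726 = 3.9104

3.91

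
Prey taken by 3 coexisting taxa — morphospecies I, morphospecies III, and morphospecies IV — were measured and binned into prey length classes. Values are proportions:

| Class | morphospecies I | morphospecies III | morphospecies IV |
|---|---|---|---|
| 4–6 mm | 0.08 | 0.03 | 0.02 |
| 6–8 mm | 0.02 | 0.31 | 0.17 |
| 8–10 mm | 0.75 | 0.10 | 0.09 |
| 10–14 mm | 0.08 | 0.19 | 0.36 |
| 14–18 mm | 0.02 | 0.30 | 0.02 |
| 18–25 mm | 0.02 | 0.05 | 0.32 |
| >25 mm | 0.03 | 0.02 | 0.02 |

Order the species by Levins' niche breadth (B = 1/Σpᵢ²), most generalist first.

morphospecies III > morphospecies IV > morphospecies I

Σp_Iᵢ² = 0.08² + 0.02² + 0.75² + 0.08² + 0.02² + 0.02² + 0.03² = 0.0064 + 0.0004 + 0.5625 + 0.0064 + 0.0004 + 0.0004 + 0.0009 = 0.5774
B_I = 1 / 0.5774 = 1.7319
Σp_IIIᵢ² = 0.03² + 0.31² + 0.10² + 0.19² + 0.30² + 0.05² + 0.02² = 0.0009 + 0.0961 + 0.0100 + 0.0361 + 0.0900 + 0.0025 + 0.0004 = 0.2360
B_III = 1 / 0.2360 = 4.2373
Σp_IVᵢ² = 0.02² + 0.17² + 0.09² + 0.36² + 0.02² + 0.32² + 0.02² = 0.0004 + 0.0289 + 0.0081 + 0.1296 + 0.0004 + 0.1024 + 0.0004 = 0.2702
B_IV = 1 / 0.2702 = 3.7010
Ranking by B (broadest → narrowest): morphospecies III (4.24) > morphospecies IV (3.70) > morphospecies I (1.73)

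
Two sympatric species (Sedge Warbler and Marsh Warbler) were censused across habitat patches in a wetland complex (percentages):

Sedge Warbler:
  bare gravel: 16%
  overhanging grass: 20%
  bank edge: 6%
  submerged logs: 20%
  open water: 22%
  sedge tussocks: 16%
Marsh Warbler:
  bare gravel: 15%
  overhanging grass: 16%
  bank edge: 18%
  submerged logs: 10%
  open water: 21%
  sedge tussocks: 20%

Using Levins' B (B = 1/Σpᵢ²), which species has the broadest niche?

Marsh Warbler

Convert percentages to proportions (divide by 100).
Σp_Sedgᵢ² = 0.16² + 0.20² + 0.06² + 0.20² + 0.22² + 0.16² = 0.0256 + 0.0400 + 0.0036 + 0.0400 + 0.0484 + 0.0256 = 0.1832
B_Sedg = 1 / 0.1832 = 5.4585
Σp_Marsᵢ² = 0.15² + 0.16² + 0.18² + 0.10² + 0.21² + 0.20² = 0.0225 + 0.0256 + 0.0324 + 0.0100 + 0.0441 + 0.0400 = 0.1746
B_Mars = 1 / 0.1746 = 5.7274
Highest B → broadest niche (most generalist): Marsh Warbler (B = 5.73).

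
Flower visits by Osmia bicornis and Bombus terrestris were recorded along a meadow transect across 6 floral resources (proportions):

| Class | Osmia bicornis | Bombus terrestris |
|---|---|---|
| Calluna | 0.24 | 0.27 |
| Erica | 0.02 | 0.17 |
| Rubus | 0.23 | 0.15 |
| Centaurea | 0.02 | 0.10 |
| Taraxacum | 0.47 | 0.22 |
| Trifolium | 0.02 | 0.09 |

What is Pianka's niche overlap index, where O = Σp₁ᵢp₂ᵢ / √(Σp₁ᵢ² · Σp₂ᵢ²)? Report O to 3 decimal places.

Σ p₁ᵢp₂ᵢ = 0.0648 + 0.0034 + 0.0345 + 0.0020 + 0.1034 + 0.0018 = 0.2099
Σp_1ᵢ² = 0.24² + 0.02² + 0.23² + 0.02² + 0.47² + 0.02² = 0.0576 + 0.0004 + 0.0529 + 0.0004 + 0.2209 + 0.0004 = 0.3326
Σp_2ᵢ² = 0.27² + 0.17² + 0.15² + 0.10² + 0.22² + 0.09² = 0.0729 + 0.0289 + 0.0225 + 0.0100 + 0.0484 + 0.0081 = 0.1908
O = 0.2099 / √(0.3326 × 0.1908) = 0.2099 / 0.251913 = 0.83322

0.833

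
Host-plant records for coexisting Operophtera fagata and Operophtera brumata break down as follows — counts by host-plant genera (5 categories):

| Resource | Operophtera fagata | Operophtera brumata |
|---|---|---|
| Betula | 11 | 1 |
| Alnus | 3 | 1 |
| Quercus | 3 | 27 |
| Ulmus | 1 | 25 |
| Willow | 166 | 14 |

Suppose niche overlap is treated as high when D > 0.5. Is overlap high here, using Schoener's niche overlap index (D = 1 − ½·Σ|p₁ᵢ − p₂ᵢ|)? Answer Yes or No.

Proportions for Operophtera fagata (n=184): 11/184=0.0598, 3/184=0.0163, 3/184=0.0163, 1/184=0.0054, 166/184=0.9022
Proportions for Operophtera brumata (n=68): 1/68=0.0147, 1/68=0.0147, 27/68=0.3971, 25/68=0.3676, 14/68=0.2059
Σ|p₁ᵢ − p₂ᵢ| = 0.0451 + 0.0016 + 0.3808 + 0.3622 + 0.6963 = 1.4860
D = 1 − ½ × 1.4860 = 1 − 0.74300 = 0.25700
D = 0.25700 < 0.5 → No.

No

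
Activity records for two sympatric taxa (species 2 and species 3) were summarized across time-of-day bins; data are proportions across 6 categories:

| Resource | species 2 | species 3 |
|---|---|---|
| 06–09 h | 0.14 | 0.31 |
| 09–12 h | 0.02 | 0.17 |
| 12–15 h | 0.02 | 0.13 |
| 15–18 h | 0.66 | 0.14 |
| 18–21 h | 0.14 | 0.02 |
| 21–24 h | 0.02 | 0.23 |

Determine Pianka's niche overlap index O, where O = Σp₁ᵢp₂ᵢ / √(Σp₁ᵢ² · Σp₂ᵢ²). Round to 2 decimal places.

0.47

Σ p₁ᵢp₂ᵢ = 0.0434 + 0.0034 + 0.0026 + 0.0924 + 0.0028 + 0.0046 = 0.1492
Σp_1ᵢ² = 0.14² + 0.02² + 0.02² + 0.66² + 0.14² + 0.02² = 0.0196 + 0.0004 + 0.0004 + 0.4356 + 0.0196 + 0.0004 = 0.4760
Σp_2ᵢ² = 0.31² + 0.17² + 0.13² + 0.14² + 0.02² + 0.23² = 0.0961 + 0.0289 + 0.0169 + 0.0196 + 0.0004 + 0.0529 = 0.2148
O = 0.1492 / √(0.4760 × 0.2148) = 0.1492 / 0.31976 = 0.4666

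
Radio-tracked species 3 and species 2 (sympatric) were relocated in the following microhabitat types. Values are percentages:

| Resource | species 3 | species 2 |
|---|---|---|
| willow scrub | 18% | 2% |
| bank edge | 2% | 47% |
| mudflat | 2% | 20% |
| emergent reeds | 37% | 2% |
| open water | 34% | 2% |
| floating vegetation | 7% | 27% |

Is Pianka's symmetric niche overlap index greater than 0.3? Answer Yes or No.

Convert percentages to proportions (divide by 100).
Σ p₁ᵢp₂ᵢ = 0.0036 + 0.0094 + 0.0040 + 0.0074 + 0.0068 + 0.0189 = 0.0501
Σp_1ᵢ² = 0.18² + 0.02² + 0.02² + 0.37² + 0.34² + 0.07² = 0.0324 + 0.0004 + 0.0004 + 0.1369 + 0.1156 + 0.0049 = 0.2906
Σp_2ᵢ² = 0.02² + 0.47² + 0.20² + 0.02² + 0.02² + 0.27² = 0.0004 + 0.2209 + 0.0400 + 0.0004 + 0.0004 + 0.0729 = 0.3350
O = 0.0501 / √(0.2906 × 0.3350) = 0.0501 / 0.31201 = 0.1606
O = 0.1606 < 0.3 → No.

No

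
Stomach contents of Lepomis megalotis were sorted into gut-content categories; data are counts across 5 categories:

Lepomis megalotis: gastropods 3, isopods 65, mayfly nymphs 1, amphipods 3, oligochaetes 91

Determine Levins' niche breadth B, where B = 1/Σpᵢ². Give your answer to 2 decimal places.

Proportions for Lepomis megalotis (n=163): 3/163=0.0184, 65/163=0.3988, 1/163=0.0061, 3/163=0.0184, 91/163=0.5583
Σpᵢ² = 0.0184² + 0.3988² + 0.0061² + 0.0184² + 0.5583² = 0.000339 + 0.159041 + 0.000037 + 0.000339 + 0.311699 = 0.471455
B = 1 / 0.471455 = 2.1211

2.12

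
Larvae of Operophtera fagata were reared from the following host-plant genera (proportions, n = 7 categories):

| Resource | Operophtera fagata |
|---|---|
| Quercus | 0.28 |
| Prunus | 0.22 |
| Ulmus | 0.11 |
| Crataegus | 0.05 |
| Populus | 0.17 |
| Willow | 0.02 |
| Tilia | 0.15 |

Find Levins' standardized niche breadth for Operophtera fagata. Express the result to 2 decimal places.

Σpᵢ² = 0.28² + 0.22² + 0.11² + 0.05² + 0.17² + 0.02² + 0.15² = 0.0784 + 0.0484 + 0.0121 + 0.0025 + 0.0289 + 0.0004 + 0.0225 = 0.1932
B = 1 / 0.1932 = 5.1760
Bₛ = (B − 1)/(n − 1) = (5.1760 − 1)/(7 − 1) = 4.1760/6 = 0.6960

0.70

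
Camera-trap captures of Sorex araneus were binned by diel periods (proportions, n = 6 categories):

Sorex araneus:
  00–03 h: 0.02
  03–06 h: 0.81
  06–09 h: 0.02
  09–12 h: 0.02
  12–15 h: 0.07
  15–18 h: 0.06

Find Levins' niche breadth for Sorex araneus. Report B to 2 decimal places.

Σpᵢ² = 0.02² + 0.81² + 0.02² + 0.02² + 0.07² + 0.06² = 0.0004 + 0.6561 + 0.0004 + 0.0004 + 0.0049 + 0.0036 = 0.6658
B = 1 / 0.6658 = 1.5020

1.50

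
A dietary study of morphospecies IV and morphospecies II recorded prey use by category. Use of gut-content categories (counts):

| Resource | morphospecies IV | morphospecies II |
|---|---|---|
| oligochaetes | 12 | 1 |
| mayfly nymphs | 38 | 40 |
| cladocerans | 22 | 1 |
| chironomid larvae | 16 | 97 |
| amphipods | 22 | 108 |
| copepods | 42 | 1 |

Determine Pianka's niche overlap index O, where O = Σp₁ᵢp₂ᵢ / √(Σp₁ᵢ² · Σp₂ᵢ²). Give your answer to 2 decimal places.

Proportions for morphospecies IV (n=152): 12/152=0.0789, 38/152=0.2500, 22/152=0.1447, 16/152=0.1053, 22/152=0.1447, 42/152=0.2763
Proportions for morphospecies II (n=248): 1/248=0.0040, 40/248=0.1613, 1/248=0.0040, 97/248=0.3911, 108/248=0.4355, 1/248=0.0040
Σ p₁ᵢp₂ᵢ = 0.000316 + 0.040325 + 0.000579 + 0.041183 + 0.063017 + 0.001105 = 0.146525
Σp_1ᵢ² = 0.0789² + 0.2500² + 0.1447² + 0.1053² + 0.1447² + 0.2763² = 0.006225 + 0.062500 + 0.020938 + 0.011088 + 0.020938 + 0.076342 = 0.198031
Σp_2ᵢ² = 0.0040² + 0.1613² + 0.0040² + 0.3911² + 0.4355² + 0.0040² = 0.000016 + 0.026018 + 0.000016 + 0.152959 + 0.189660 + 0.000016 = 0.368685
O = 0.146525 / √(0.198031 × 0.368685) = 0.146525 / 0.2702056 = 0.5423

0.54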